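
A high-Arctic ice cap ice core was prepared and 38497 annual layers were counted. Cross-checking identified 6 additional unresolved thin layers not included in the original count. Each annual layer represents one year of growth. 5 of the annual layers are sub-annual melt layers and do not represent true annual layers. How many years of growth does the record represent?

Correcting the raw count gives 38497 − 5 + 6 = 38498 true annual layers.
At one annual layer per year, that is 38498 years.

38498 yr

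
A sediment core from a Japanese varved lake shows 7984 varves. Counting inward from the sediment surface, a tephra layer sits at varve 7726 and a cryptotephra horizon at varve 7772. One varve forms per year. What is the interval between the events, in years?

7772 − 7726 = 46 varves lie between the two events.
One varve per year makes the interval 46 years.

46 yr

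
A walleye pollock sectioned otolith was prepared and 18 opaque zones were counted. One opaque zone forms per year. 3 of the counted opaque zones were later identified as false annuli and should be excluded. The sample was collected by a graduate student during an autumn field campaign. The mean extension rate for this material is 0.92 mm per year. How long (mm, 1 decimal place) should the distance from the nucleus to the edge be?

13.8 mm

True opaque zone count = 18 − 3 = 15.
Length ≈ 0.92 × 15 = 13.8 mm.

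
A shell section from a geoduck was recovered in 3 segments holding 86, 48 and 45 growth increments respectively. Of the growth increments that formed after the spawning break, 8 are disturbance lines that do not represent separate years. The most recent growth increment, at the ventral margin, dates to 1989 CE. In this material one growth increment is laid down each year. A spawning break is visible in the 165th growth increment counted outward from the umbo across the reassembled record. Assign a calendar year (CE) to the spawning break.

Total growth increments = 86 + 48 + 45 = 179.
The spawning break sits at growth increment 165 from the umbo, so 179 − 165 = 14 growth increments formed after it.
14 − 8 false = 6 true growth increments after the spawning break.
1989 − 6 = 1983 CE.

1983 CE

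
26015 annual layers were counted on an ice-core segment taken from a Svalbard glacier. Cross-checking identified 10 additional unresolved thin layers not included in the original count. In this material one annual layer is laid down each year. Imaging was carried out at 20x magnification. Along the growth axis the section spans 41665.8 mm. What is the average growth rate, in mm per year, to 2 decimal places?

After corrections the count is 26015 + 10 = 26025 annual layers.
Mean rate = 41665.8 mm / 26025 years ≈ 1.60 mm per year.

1.60 mm per year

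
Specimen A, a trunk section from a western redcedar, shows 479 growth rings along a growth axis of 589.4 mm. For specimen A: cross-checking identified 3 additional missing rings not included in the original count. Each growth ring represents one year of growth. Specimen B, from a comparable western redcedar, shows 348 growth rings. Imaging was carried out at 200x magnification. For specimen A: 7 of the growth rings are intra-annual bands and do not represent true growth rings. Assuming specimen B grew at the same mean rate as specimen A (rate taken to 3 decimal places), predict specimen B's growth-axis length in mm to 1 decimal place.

431.9 mm

Specimen A: adjusted count: 479 − 7 + 3 = 475 growth rings.
A: 589.4 mm over 475 years gives 589.4 / 475 ≈ 1.241 mm/year.
For B, 1.241 mm/year × 348 years = 431.9 mm.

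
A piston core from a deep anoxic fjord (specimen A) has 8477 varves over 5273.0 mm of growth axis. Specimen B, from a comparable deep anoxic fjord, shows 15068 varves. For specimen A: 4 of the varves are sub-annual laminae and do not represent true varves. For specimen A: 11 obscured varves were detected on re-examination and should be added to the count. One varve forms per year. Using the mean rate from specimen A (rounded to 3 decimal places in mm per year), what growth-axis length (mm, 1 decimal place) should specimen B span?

Specimen A: adjusted count: 8477 − 4 + 11 = 8484 varves.
A: 5273.0 mm over 8484 years gives 5273.0 / 8484 ≈ 0.622 mm per year.
B's length ≈ 0.622 × 15068 = 9372.3 mm.

9372.3 mm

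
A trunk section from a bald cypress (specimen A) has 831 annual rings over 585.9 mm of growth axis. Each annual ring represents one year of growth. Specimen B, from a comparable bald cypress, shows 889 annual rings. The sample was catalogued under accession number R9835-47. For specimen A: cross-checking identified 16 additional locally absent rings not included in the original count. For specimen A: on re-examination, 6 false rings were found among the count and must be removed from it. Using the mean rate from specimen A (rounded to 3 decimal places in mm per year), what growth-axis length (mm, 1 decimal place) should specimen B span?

619.6 mm

Specimen A: adjusted count: 831 − 6 + 16 = 841 annual rings.
A: Extension rate ≈ 585.9 / 841 = 0.697 mm/yr.
B's length ≈ 0.697 × 889 = 619.6 mm.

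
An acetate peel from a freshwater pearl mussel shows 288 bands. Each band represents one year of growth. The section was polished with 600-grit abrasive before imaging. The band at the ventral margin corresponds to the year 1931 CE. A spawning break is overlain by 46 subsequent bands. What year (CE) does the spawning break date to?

1885 CE

46 bands post-date the spawning break.
Counting back 46 years from 1931 CE places the spawning break in 1931 − 46 = 1885 CE.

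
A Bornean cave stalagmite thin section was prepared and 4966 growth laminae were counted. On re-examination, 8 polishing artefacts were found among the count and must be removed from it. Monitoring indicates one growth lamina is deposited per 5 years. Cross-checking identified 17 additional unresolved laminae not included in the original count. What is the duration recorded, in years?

24875 yr

After corrections the count is 4966 − 8 + 17 = 4975 growth laminae.
4975 growth laminae at 5 years each span 4975 × 5 = 24875 years.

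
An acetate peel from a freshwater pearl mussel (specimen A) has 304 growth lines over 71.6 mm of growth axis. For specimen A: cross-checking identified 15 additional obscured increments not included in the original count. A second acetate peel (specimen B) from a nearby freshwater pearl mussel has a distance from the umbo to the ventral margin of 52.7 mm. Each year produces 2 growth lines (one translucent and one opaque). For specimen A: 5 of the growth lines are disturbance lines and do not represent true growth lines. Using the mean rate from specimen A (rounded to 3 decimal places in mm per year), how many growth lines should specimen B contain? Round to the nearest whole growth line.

Specimen A: true growth line count = 304 − 5 + 15 = 314.
Specimen A: dividing by 2 growth lines per year: 314 / 2 = 157 years.
A: 71.6 mm over 157 years gives 71.6 / 157 ≈ 0.456 mm/yr.
B spans 52.7 / 0.456 = 115.57 years; at 2 growth lines per year that is 115.57 × 2 ≈ 231 growth lines.

231 growth lines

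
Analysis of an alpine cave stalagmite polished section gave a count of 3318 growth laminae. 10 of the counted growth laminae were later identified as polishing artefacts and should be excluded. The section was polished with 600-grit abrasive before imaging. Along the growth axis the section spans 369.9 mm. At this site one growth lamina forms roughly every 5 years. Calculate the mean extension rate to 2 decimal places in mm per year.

0.02 mm per year

Correcting the raw count gives 3318 − 10 = 3308 true growth laminae.
Multiplying by 5 years per growth lamina: 3308 × 5 = 16540 years.
Mean rate = 369.9 mm / 16540 years ≈ 0.02 mm per year.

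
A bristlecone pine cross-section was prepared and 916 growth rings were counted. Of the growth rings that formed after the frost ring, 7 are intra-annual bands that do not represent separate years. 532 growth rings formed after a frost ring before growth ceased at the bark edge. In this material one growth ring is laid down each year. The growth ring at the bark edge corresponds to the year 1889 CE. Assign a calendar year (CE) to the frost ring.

532 growth rings post-date the frost ring.
Removing the 7 false growth rings leaves 532 − 7 = 525 true growth rings beyond the frost ring.
Counting back 525 years from 1889 CE places the frost ring in 1889 − 525 = 1364 CE.

1364 CE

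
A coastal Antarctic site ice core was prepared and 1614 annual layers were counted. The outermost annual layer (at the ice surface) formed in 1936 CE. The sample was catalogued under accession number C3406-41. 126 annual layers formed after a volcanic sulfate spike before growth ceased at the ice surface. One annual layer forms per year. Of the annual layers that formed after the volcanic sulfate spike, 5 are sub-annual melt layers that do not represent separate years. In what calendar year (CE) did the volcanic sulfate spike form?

1815 CE

There are 126 annual layers younger than the volcanic sulfate spike.
Excluding 5 false annual layers: 126 − 5 = 121.
Counting back 121 years from 1936 CE places the volcanic sulfate spike in 1936 − 121 = 1815 CE.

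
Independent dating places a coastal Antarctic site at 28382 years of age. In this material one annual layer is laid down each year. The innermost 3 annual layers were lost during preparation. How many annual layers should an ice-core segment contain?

Expected annual layers over 28382 years: 28382.
Subtracting the 3 annual layers not captured gives 28382 − 3 = 28379 annual layers in the record.

28379 annual layers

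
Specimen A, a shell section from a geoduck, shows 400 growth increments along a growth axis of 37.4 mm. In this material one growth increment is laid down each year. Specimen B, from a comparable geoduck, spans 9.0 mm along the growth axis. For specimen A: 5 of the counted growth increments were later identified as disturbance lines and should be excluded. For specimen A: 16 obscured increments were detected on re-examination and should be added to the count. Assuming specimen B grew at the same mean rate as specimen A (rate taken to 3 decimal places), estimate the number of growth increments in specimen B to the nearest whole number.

99 growth increments

Specimen A: true growth increment count = 400 − 5 + 16 = 411.
A: Mean rate = 37.4 mm / 411 years ≈ 0.091 mm/year.
B spans 9.0 / 0.091 = 98.90 years ≈ 99 growth increments.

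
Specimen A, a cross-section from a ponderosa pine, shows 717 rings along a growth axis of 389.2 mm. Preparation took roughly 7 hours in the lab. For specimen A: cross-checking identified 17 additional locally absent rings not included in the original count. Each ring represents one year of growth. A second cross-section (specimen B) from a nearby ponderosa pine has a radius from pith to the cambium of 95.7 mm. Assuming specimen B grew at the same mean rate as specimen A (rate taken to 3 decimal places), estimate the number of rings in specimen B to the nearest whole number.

181 rings

Specimen A: after corrections the count is 717 + 17 = 734 rings.
A: 389.2 mm over 734 years gives 389.2 / 734 ≈ 0.530 mm per year.
Specimen B: 95.7 mm / 0.530 mm per year = 180.57 years ≈ 181 rings.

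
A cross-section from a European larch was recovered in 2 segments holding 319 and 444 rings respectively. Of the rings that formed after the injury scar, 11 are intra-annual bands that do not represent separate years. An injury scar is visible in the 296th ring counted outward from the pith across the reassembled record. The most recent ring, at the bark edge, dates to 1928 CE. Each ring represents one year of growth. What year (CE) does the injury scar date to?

1472 CE

Total rings = 319 + 444 = 763.
763 − 296 = 467 rings lie beyond the injury scar toward the bark edge.
467 − 11 false = 456 true rings after the injury scar.
The ring at the bark edge is 1928 CE, so the injury scar dates to 1928 − 456 = 1472 CE.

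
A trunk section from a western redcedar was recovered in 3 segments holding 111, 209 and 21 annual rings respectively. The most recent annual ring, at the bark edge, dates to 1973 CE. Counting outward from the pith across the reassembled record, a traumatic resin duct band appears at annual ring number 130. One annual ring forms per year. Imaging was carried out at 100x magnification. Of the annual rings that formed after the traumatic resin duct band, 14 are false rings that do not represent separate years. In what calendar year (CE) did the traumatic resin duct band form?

1776 CE

Total annual rings = 111 + 209 + 21 = 341.
Between annual ring 130 and the bark edge there are 341 − 130 = 211 annual rings.
211 − 14 false = 197 true annual rings after the traumatic resin duct band.
1973 − 197 = 1776 CE.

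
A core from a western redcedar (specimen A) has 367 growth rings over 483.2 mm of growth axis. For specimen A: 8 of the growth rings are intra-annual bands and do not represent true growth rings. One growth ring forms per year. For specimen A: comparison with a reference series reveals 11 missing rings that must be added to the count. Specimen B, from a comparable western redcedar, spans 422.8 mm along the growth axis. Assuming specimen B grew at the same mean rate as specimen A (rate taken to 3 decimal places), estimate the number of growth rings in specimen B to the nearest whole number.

Specimen A: correcting the raw count gives 367 − 8 + 11 = 370 true growth rings.
A: Mean rate = 483.2 mm / 370 years ≈ 1.306 mm/yr.
Specimen B: 422.8 mm / 1.306 mm per year = 323.74 years ≈ 324 growth rings.

324 growth rings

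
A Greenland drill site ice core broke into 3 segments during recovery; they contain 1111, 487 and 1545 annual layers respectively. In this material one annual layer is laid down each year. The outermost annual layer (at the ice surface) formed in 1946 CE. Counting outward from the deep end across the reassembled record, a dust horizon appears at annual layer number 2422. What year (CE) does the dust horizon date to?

1225 CE

Total annual layers = 1111 + 487 + 1545 = 3143.
The dust horizon sits at annual layer 2422 from the deep end, so 3143 − 2422 = 721 annual layers formed after it.
The annual layer at the ice surface is 1946 CE, so the dust horizon dates to 1946 − 721 = 1225 CE.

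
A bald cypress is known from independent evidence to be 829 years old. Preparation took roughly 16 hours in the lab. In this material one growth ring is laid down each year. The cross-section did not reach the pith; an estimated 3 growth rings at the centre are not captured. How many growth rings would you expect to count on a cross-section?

826 growth rings

Expected growth rings over 829 years: 829.
829 − 3 missed = 826 growth rings expected in the prepared section.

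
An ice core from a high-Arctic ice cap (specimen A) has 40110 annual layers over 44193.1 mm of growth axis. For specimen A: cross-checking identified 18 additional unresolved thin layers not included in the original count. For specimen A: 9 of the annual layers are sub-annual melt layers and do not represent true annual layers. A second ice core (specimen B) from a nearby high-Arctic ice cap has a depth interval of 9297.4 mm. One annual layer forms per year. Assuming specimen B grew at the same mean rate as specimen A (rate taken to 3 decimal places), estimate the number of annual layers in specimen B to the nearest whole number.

Specimen A: correcting the raw count gives 40110 − 9 + 18 = 40119 true annual layers.
A: Mean rate = 44193.1 mm / 40119 years ≈ 1.102 mm/year.
Specimen B: 9297.4 mm / 1.102 mm per year = 8436.84 years ≈ 8437 annual layers.

8437 annual layers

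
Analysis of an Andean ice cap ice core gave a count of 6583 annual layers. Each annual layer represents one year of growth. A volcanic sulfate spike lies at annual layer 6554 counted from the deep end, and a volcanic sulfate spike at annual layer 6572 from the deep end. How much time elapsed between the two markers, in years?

6572 − 6554 = 18 annual layers lie between the two events.
One annual layer per year makes the interval 18 years.

18 yr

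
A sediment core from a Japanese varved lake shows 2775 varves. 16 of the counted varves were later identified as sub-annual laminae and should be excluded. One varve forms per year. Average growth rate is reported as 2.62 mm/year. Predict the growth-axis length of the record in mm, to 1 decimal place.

7228.6 mm

Adjusted count: 2775 − 16 = 2759 varves.
2759 years at 2.62 mm/year gives 2.62 × 2759 = 7228.6 mm.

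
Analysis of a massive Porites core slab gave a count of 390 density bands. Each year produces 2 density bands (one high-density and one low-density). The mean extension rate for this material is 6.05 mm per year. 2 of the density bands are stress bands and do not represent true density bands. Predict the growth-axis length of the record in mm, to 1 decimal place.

Adjusted count: 390 − 2 = 388 density bands.
With 2 density bands per year, 388 / 2 = 194 years.
194 years at 6.05 mm/year gives 6.05 × 194 = 1173.7 mm.

1173.7 mm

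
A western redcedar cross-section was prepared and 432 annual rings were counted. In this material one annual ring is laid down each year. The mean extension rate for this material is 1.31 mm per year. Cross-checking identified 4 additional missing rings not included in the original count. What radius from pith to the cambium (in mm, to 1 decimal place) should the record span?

571.2 mm

Adjusted count: 432 + 4 = 436 annual rings.
Length ≈ 1.31 × 436 = 571.2 mm.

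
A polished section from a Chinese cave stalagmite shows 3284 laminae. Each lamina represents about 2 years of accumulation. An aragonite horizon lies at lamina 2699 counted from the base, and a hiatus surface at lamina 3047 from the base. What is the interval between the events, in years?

3047 − 2699 = 348 laminae lie between the two events.
At 2 years per lamina, 348 × 2 = 696 years.

696 years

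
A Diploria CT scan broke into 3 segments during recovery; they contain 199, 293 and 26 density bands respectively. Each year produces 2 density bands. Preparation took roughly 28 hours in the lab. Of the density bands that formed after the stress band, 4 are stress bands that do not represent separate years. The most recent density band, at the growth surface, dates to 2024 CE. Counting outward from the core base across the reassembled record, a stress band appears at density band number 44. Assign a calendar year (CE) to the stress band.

Total density bands = 199 + 293 + 26 = 518.
The stress band sits at density band 44 from the core base, so 518 − 44 = 474 density bands formed after it.
474 − 4 false = 470 true density bands after the stress band.
470 density bands at 2 per year is 470 / 2 = 235 years.
Counting back 235 years from 2024 CE places the stress band in 2024 − 235 = 1789 CE.

1789 CE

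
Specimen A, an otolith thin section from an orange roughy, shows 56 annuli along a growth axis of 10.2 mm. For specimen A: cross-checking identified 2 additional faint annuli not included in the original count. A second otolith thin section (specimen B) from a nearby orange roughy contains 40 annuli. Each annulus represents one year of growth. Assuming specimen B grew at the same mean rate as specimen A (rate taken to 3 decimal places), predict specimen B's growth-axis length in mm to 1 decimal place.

Specimen A: true annulus count = 56 + 2 = 58.
A: 10.2 mm over 58 years gives 10.2 / 58 ≈ 0.176 mm/yr.
Length of B = 0.176 × 40 = 7.0 mm.

7.0 mm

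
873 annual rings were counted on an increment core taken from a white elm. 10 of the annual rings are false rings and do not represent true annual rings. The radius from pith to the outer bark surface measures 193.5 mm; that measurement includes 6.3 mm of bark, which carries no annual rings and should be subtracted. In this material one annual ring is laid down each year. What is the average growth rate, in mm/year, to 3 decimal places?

After corrections the count is 873 − 10 = 863 annual rings.
The growth record spans 193.5 − 6.3 = 187.2 mm.
Mean rate = 187.2 mm / 863 years ≈ 0.217 mm/year.

0.217 mm/year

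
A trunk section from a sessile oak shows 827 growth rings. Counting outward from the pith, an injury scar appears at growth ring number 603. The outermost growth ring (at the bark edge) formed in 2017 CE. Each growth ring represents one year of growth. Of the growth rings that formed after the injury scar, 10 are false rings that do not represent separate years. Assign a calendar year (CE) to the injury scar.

1803 CE

827 − 603 = 224 growth rings lie beyond the injury scar toward the bark edge.
Removing the 10 false growth rings leaves 224 − 10 = 214 true growth rings beyond the injury scar.
2017 − 214 = 1803 CE.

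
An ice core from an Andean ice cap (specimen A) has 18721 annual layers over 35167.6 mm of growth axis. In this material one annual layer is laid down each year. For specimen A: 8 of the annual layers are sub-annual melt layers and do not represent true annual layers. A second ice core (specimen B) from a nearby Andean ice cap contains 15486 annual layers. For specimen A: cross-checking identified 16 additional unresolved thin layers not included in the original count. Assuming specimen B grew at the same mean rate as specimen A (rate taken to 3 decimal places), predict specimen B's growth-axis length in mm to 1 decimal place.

29082.7 mm

Specimen A: true annual layer count = 18721 − 8 + 16 = 18729.
A: Mean rate = 35167.6 mm / 18729 years ≈ 1.878 mm/yr.
Length of B = 1.878 × 15486 = 29082.7 mm.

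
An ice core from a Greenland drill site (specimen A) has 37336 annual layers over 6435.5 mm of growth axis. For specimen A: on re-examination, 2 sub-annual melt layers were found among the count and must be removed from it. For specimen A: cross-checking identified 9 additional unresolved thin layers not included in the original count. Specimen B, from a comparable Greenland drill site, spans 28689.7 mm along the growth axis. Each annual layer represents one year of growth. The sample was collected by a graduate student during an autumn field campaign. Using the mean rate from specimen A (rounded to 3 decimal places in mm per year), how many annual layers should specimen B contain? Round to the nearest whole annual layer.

Specimen A: after corrections the count is 37336 − 2 + 9 = 37343 annual layers.
A: Extension rate ≈ 6435.5 / 37343 = 0.172 mm/year.
Specimen B: 28689.7 mm / 0.172 mm per year = 166800.58 years ≈ 166801 annual layers.

166801 annual layers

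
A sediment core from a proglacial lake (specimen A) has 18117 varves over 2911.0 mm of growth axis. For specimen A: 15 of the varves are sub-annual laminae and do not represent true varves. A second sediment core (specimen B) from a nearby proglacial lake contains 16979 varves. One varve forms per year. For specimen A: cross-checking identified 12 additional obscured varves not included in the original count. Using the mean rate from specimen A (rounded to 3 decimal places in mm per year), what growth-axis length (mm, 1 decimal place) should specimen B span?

Specimen A: adjusted count: 18117 − 15 + 12 = 18114 varves.
A: 2911.0 mm over 18114 years gives 2911.0 / 18114 ≈ 0.161 mm/yr.
B's length ≈ 0.161 × 16979 = 2733.6 mm.

2733.6 mm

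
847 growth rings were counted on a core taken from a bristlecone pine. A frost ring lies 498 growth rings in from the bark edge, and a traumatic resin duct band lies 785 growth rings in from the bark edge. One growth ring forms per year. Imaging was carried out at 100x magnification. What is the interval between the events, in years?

785 − 498 = 287 growth rings lie between the two events.
One growth ring per year makes the interval 287 years.

287 yr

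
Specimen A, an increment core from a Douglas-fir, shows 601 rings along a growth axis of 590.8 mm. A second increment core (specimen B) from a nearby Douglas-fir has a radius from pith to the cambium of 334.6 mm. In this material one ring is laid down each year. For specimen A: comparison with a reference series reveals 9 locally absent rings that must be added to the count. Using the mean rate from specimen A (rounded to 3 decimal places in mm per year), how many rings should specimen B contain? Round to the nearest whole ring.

Specimen A: true ring count = 601 + 9 = 610.
A: 590.8 mm over 610 years gives 590.8 / 610 ≈ 0.969 mm per year.
For B, 334.6 / 0.969 = 345.30 years ≈ 345 rings.

345 rings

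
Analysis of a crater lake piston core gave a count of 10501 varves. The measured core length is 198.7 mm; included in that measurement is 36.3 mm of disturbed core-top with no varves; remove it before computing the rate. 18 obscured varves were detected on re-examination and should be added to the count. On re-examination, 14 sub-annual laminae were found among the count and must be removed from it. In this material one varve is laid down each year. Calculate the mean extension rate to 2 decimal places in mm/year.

After corrections the count is 10501 − 14 + 18 = 10505 varves.
The growth record spans 198.7 − 36.3 = 162.4 mm.
Mean rate = 162.4 mm / 10505 years ≈ 0.02 mm/year.

0.02 mm/year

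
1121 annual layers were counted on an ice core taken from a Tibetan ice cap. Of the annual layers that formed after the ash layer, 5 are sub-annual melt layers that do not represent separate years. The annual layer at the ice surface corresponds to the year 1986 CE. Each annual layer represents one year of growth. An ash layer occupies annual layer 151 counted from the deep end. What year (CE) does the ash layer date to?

Between annual layer 151 and the ice surface there are 1121 − 151 = 970 annual layers.
Excluding 5 false annual layers: 970 − 5 = 965.
1986 − 965 = 1021 CE.

1021 CE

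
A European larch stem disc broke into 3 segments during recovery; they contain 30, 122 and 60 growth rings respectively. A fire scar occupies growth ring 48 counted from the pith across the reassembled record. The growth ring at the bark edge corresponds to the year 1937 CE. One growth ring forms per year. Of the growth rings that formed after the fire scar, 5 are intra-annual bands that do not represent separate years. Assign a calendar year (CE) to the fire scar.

Total growth rings = 30 + 122 + 60 = 212.
The fire scar sits at growth ring 48 from the pith, so 212 − 48 = 164 growth rings formed after it.
164 − 5 false = 159 true growth rings after the fire scar.
1937 − 159 = 1778 CE.

1778 CE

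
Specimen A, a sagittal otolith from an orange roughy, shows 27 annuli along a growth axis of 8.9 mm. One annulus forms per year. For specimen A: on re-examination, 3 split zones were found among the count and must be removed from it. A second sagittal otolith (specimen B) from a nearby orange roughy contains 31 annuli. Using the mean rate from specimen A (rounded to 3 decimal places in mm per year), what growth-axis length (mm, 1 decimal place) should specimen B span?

Specimen A: after corrections the count is 27 − 3 = 24 annuli.
A: 8.9 mm over 24 years gives 8.9 / 24 ≈ 0.371 mm/year.
For B, 0.371 mm/year × 31 years = 11.5 mm.

11.5 mm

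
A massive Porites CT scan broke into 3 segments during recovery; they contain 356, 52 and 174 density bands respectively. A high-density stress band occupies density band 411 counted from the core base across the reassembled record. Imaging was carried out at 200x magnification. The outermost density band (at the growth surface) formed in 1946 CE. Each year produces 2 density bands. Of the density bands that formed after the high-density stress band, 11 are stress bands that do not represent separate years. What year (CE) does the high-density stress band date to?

1866 CE

Total density bands = 356 + 52 + 174 = 582.
The high-density stress band sits at density band 411 from the core base, so 582 − 411 = 171 density bands formed after it.
Excluding 11 false density bands: 171 − 11 = 160.
Dividing by 2 density bands per year: 160 / 2 = 80 years.
The density band at the growth surface is 1946 CE, so the high-density stress band dates to 1946 − 80 = 1866 CE.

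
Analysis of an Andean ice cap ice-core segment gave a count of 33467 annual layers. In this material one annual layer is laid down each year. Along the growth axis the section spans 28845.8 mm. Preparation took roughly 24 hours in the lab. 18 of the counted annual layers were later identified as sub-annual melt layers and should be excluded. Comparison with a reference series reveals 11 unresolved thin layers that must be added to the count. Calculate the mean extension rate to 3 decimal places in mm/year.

Correcting the raw count gives 33467 − 18 + 11 = 33460 true annual layers.
Extension rate ≈ 28845.8 / 33460 = 0.862 mm/year.

0.862 mm/year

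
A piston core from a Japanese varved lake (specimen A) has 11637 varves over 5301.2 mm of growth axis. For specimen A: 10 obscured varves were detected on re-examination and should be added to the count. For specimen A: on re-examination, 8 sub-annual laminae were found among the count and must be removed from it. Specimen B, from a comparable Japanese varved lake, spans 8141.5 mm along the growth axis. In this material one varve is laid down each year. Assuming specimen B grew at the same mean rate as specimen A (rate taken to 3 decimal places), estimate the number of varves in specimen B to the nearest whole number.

Specimen A: true varve count = 11637 − 8 + 10 = 11639.
A: Extension rate ≈ 5301.2 / 11639 = 0.455 mm per year.
For B, 8141.5 / 0.455 = 17893.41 years ≈ 17893 varves.

17893 varves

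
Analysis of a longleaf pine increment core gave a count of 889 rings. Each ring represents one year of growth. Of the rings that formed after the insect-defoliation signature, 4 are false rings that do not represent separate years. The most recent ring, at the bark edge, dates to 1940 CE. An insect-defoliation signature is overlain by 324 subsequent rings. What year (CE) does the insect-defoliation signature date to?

1620 CE

324 rings post-date the insect-defoliation signature.
Removing the 4 false rings leaves 324 − 4 = 320 true rings beyond the insect-defoliation signature.
1940 − 320 = 1620 CE.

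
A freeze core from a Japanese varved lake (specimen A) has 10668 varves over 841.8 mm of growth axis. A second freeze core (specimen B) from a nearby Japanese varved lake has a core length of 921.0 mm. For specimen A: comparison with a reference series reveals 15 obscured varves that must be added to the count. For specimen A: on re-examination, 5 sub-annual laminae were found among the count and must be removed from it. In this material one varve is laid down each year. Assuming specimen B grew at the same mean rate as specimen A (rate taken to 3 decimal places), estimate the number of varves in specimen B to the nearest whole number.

Specimen A: after corrections the count is 10668 − 5 + 15 = 10678 varves.
A: Mean rate = 841.8 mm / 10678 years ≈ 0.079 mm/yr.
B spans 921.0 / 0.079 = 11658.23 years ≈ 11658 varves.

11658 varves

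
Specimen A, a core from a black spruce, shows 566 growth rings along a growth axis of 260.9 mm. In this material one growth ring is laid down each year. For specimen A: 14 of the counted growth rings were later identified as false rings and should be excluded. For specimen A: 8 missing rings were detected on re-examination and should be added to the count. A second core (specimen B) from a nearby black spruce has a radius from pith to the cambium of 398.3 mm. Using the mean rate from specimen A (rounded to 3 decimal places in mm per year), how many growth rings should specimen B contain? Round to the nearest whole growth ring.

855 growth rings

Specimen A: correcting the raw count gives 566 − 14 + 8 = 560 true growth rings.
A: Extension rate ≈ 260.9 / 560 = 0.466 mm per year.
Specimen B: 398.3 mm / 0.466 mm per year = 854.72 years ≈ 855 growth rings.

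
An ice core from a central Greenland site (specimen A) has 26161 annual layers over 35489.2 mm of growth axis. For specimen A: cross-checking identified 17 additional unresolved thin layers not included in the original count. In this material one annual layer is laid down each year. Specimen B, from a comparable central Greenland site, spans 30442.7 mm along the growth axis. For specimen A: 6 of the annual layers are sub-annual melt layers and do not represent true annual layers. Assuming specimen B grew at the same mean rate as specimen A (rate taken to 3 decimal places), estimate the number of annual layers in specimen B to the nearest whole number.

22450 annual layers

Specimen A: after corrections the count is 26161 − 6 + 17 = 26172 annual layers.
A: 35489.2 mm over 26172 years gives 35489.2 / 26172 ≈ 1.356 mm per year.
B spans 30442.7 / 1.356 = 22450.37 years ≈ 22450 annual layers.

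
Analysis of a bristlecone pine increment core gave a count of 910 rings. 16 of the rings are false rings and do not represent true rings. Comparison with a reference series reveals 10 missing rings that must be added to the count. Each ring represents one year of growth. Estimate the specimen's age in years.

904 years

True ring count = 910 − 16 + 10 = 904.
One ring per year makes the duration 904 years.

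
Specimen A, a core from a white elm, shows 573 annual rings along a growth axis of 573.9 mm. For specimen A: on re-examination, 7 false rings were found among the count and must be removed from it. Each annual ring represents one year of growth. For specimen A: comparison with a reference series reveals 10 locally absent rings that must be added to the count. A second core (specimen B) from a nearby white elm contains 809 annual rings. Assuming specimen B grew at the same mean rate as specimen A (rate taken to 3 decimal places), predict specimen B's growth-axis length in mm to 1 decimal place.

805.8 mm

Specimen A: correcting the raw count gives 573 − 7 + 10 = 576 true annual rings.
A: Mean rate = 573.9 mm / 576 years ≈ 0.996 mm per year.
Length of B = 0.996 × 809 = 805.8 mm.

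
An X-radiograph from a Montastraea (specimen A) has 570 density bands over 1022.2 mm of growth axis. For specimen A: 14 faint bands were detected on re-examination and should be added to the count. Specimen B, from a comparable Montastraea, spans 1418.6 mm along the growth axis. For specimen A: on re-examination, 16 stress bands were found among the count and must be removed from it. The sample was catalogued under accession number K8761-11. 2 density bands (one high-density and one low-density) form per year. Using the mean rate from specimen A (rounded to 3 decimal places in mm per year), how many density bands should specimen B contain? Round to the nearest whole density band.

788 density bands

Specimen A: adjusted count: 570 − 16 + 14 = 568 density bands.
Specimen A: dividing by 2 density bands per year: 568 / 2 = 284 years.
A: Mean rate = 1022.2 mm / 284 years ≈ 3.599 mm per year.
For B, 1418.6 / 3.599 = 394.17 years; at 2 density bands per year that is 394.17 × 2 ≈ 788 density bands.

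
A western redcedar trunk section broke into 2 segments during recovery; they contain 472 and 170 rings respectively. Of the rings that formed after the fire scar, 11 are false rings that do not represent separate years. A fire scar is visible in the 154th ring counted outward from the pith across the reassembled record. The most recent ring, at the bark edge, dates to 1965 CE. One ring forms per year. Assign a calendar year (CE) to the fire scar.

1488 CE

Total rings = 472 + 170 = 642.
642 − 154 = 488 rings lie beyond the fire scar toward the bark edge.
488 − 11 false = 477 true rings after the fire scar.
Counting back 477 years from 1965 CE places the fire scar in 1965 − 477 = 1488 CE.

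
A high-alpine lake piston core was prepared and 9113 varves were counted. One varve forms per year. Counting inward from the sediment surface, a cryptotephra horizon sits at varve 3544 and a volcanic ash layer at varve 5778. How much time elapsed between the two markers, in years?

2234 years

Separation: 5778 − 3544 = 2234 varves.
One varve per year makes the interval 2234 years.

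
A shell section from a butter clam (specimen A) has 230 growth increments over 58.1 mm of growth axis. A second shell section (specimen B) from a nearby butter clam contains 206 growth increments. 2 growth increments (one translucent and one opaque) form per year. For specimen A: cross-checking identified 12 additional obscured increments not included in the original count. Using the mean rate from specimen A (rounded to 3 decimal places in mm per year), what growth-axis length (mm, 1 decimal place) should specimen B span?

Specimen A: after corrections the count is 230 + 12 = 242 growth increments.
Specimen A: dividing by 2 growth increments per year: 242 / 2 = 121 years.
A: Extension rate ≈ 58.1 / 121 = 0.480 mm/year.
Specimen B: with 2 growth increments per year, 206 / 2 = 103 years. B's length ≈ 0.480 × 103 = 49.4 mm.

49.4 mm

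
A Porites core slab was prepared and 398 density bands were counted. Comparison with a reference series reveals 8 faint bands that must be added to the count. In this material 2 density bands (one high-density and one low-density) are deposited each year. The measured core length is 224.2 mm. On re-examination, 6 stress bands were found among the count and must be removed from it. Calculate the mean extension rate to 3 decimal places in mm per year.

True density band count = 398 − 6 + 8 = 400.
Dividing by 2 density bands per year: 400 / 2 = 200 years.
224.2 mm over 200 years gives 224.2 / 200 ≈ 1.121 mm per year.

1.121 mm per year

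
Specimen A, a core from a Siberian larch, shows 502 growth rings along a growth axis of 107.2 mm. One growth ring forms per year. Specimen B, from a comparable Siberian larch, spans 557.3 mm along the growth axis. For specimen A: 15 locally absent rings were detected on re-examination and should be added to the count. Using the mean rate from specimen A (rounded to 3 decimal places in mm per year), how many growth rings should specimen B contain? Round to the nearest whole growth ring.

2692 growth rings

Specimen A: adjusted count: 502 + 15 = 517 growth rings.
A: Extension rate ≈ 107.2 / 517 = 0.207 mm per year.
Specimen B: 557.3 mm / 0.207 mm per year = 2692.27 years ≈ 2692 growth rings.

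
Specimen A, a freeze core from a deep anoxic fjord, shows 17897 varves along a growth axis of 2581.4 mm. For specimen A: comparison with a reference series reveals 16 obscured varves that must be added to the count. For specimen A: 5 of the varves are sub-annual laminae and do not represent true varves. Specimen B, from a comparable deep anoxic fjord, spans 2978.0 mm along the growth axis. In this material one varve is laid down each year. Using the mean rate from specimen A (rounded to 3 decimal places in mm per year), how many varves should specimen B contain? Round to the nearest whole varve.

20681 varves

Specimen A: adjusted count: 17897 − 5 + 16 = 17908 varves.
A: 2581.4 mm over 17908 years gives 2581.4 / 17908 ≈ 0.144 mm/yr.
Specimen B: 2978.0 mm / 0.144 mm per year = 20680.56 years ≈ 20681 varves.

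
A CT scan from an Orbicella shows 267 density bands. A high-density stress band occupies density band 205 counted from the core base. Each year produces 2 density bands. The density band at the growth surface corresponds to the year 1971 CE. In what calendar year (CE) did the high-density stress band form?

1940 CE

267 − 205 = 62 density bands lie beyond the high-density stress band toward the growth surface.
With 2 density bands per year, 62 / 2 = 31 years.
Counting back 31 years from 1971 CE places the high-density stress band in 1971 − 31 = 1940 CE.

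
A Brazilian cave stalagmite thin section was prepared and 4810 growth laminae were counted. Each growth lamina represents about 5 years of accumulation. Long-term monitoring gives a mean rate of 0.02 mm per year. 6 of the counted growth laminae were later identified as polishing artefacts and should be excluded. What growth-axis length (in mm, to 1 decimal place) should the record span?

True growth lamina count = 4810 − 6 = 4804.
At 5 years per growth lamina, 4804 × 5 = 24020 years.
Length ≈ 0.02 × 24020 = 480.4 mm.

480.4 mm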